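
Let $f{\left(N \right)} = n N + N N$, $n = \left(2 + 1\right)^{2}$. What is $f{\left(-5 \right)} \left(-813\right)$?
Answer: $16260$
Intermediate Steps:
$n = 9$ ($n = 3^{2} = 9$)
$f{\left(N \right)} = N^{2} + 9 N$ ($f{\left(N \right)} = 9 N + N N = 9 N + N^{2} = N^{2} + 9 N$)
$f{\left(-5 \right)} \left(-813\right) = - 5 \left(9 - 5\right) \left(-813\right) = \left(-5\right) 4 \left(-813\right) = \left(-20\right) \left(-813\right) = 16260$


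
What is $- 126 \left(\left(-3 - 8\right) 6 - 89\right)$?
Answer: $19530$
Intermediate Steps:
$- 126 \left(\left(-3 - 8\right) 6 - 89\right) = - 126 \left(\left(-11\right) 6 - 89\right) = - 126 \left(-66 - 89\right) = \left(-126\right) \left(-155\right) = 19530$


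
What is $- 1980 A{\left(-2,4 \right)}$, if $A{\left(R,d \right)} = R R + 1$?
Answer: $-9900$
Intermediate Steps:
$A{\left(R,d \right)} = 1 + R^{2}$ ($A{\left(R,d \right)} = R^{2} + 1 = 1 + R^{2}$)
$- 1980 A{\left(-2,4 \right)} = - 1980 \left(1 + \left(-2\right)^{2}\right) = - 1980 \left(1 + 4\right) = \left(-1980\right) 5 = -9900$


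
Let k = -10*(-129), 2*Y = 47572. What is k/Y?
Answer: 645/11893 ≈ 0.054234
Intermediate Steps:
Y = 23786 (Y = (1/2)*47572 = 23786)
k = 1290
k/Y = 1290/23786 = 1290*(1/23786) = 645/11893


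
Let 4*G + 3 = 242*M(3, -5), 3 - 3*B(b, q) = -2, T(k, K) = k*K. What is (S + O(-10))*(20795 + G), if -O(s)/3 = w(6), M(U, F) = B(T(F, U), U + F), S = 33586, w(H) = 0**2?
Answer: 4210693613/6 ≈ 7.0178e+8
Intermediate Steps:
w(H) = 0
T(k, K) = K*k
B(b, q) = 5/3 (B(b, q) = 1 - 1/3*(-2) = 1 + 2/3 = 5/3)
M(U, F) = 5/3
G = 1201/12 (G = -3/4 + (242*(5/3))/4 = -3/4 + (1/4)*(1210/3) = -3/4 + 605/6 = 1201/12 ≈ 100.08)
O(s) = 0 (O(s) = -3*0 = 0)
(S + O(-10))*(20795 + G) = (33586 + 0)*(20795 + 1201/12) = 33586*(250741/12) = 4210693613/6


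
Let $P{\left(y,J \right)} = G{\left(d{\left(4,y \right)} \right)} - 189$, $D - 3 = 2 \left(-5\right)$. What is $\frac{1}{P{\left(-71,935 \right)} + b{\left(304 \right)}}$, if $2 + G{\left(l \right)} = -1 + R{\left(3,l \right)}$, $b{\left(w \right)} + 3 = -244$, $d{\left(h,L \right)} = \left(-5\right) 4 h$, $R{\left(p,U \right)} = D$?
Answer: $- \frac{1}{446} \approx -0.0022422$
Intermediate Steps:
$D = -7$ ($D = 3 + 2 \left(-5\right) = 3 - 10 = -7$)
$R{\left(p,U \right)} = -7$
$d{\left(h,L \right)} = - 20 h$
$b{\left(w \right)} = -247$ ($b{\left(w \right)} = -3 - 244 = -247$)
$G{\left(l \right)} = -10$ ($G{\left(l \right)} = -2 - 8 = -10$)
$P{\left(y,J \right)} = -199$ ($P{\left(y,J \right)} = -10 - 189 = -199$)
$\frac{1}{P{\left(-71,935 \right)} + b{\left(304 \right)}} = \frac{1}{-199 - 247} = \frac{1}{-446} = - \frac{1}{446}$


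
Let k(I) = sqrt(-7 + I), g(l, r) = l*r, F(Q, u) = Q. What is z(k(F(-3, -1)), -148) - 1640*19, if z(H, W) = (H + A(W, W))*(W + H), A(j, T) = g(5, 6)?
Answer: -35610 - 118*I*sqrt(10) ≈ -35610.0 - 373.15*I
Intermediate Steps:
A(j, T) = 30 (A(j, T) = 5*6 = 30)
z(H, W) = (30 + H)*(H + W) (z(H, W) = (H + 30)*(W + H) = (30 + H)*(H + W))
z(k(F(-3, -1)), -148) - 1640*19 = ((sqrt(-7 - 3))**2 + 30*sqrt(-7 - 3) + 30*(-148) + sqrt(-7 - 3)*(-148)) - 1640*19 = ((sqrt(-10))**2 + 30*sqrt(-10) - 4440 + sqrt(-10)*(-148)) - 31160 = ((I*sqrt(10))**2 + 30*(I*sqrt(10)) - 4440 + (I*sqrt(10))*(-148)) - 31160 = (-10 + 30*I*sqrt(10) - 4440 - 148*I*sqrt(10)) - 31160 = (-4450 - 118*I*sqrt(10)) - 31160 = -35610 - 118*I*sqrt(10)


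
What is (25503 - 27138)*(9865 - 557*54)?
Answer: 33048255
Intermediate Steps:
(25503 - 27138)*(9865 - 557*54) = -1635*(9865 - 30078) = -1635*(-20213) = 33048255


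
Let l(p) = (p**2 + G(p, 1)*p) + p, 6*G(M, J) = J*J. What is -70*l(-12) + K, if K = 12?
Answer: -9088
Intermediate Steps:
G(M, J) = J**2/6 (G(M, J) = (J*J)/6 = J**2/6)
l(p) = p**2 + 7*p/6 (l(p) = (p**2 + ((1/6)*1**2)*p) + p = (p**2 + ((1/6)*1)*p) + p = (p**2 + p/6) + p = p**2 + 7*p/6)
-70*l(-12) + K = -35*(-12)*(7 + 6*(-12))/3 + 12 = -35*(-12)*(7 - 72)/3 + 12 = -35*(-12)*(-65)/3 + 12 = -70*130 + 12 = -9100 + 12 = -9088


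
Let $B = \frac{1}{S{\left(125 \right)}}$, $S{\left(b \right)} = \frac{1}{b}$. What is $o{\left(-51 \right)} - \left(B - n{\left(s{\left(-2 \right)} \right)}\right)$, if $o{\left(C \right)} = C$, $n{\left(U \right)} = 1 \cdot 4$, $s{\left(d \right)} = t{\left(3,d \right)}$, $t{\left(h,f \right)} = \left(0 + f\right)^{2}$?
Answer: $-172$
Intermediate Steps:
$t{\left(h,f \right)} = f^{2}$
$s{\left(d \right)} = d^{2}$
$B = 125$ ($B = \frac{1}{\frac{1}{125}} = 125$)
$n{\left(U \right)} = 4$
$o{\left(-51 \right)} - \left(B - n{\left(s{\left(-2 \right)} \right)}\right) = -51 - \left(125 - 4\right) = -51 - 121 = -172$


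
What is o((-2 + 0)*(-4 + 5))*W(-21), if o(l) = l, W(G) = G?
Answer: 42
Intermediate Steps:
o((-2 + 0)*(-4 + 5))*W(-21) = ((-2 + 0)*(-4 + 5))*(-21) = -2*1*(-21) = -2*(-21) = 42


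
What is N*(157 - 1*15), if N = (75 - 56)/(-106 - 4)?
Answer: -1349/55 ≈ -24.527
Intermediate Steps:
N = -19/110 (N = 19/(-110) = 19*(-1/110) = -19/110 ≈ -0.17273)
N*(157 - 1*15) = -19*(157 - 1*15)/110 = -19*(157 - 15)/110 = -19/110*142 = -1349/55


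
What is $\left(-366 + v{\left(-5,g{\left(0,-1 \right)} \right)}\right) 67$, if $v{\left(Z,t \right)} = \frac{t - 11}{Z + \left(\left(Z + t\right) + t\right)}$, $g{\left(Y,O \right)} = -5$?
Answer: $- \frac{122342}{5} \approx -24468.0$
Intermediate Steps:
$v{\left(Z,t \right)} = \frac{-11 + t}{2 Z + 2 t}$ ($v{\left(Z,t \right)} = \frac{-11 + t}{Z + \left(Z + 2 t\right)} = \frac{-11 + t}{2 Z + 2 t}$)
$\left(-366 + v{\left(-5,g{\left(0,-1 \right)} \right)}\right) 67 = \left(-366 + \frac{-11 - 5}{2 \left(-5 - 5\right)}\right) 67 = \left(-366 + \frac{1}{2} \frac{1}{-10} \left(-16\right)\right) 67 = \left(-366 + \frac{1}{2} \left(- \frac{1}{10}\right) \left(-16\right)\right) 67 = \left(-366 + \frac{4}{5}\right) 67 = \left(- \frac{1826}{5}\right) 67 = - \frac{122342}{5}$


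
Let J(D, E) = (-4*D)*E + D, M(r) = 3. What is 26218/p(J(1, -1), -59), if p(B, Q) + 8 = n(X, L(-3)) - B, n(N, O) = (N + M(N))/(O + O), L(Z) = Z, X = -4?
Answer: -157308/77 ≈ -2043.0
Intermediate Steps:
J(D, E) = D - 4*D*E (J(D, E) = -4*D*E + D = D - 4*D*E)
n(N, O) = (3 + N)/(2*O) (n(N, O) = (N + 3)/(O + O) = (3 + N)/((2*O)) = (3 + N)*(1/(2*O)) = (3 + N)/(2*O))
p(B, Q) = -47/6 - B (p(B, Q) = -8 + ((1/2)*(3 - 4)/(-3) - B) = -8 + ((1/2)*(-1/3)*(-1) - B) = -8 + (1/6 - B) = -47/6 - B)
26218/p(J(1, -1), -59) = 26218/(-47/6 - (1 - 4*(-1))) = 26218/(-47/6 - (1 + 4)) = 26218/(-47/6 - 5) = 26218/(-77/6) = 26218*(-6/77) = -157308/77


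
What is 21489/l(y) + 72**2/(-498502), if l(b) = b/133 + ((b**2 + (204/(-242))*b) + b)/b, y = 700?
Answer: 4103198713483/134741850337 ≈ 30.452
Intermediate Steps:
l(b) = b/133 + (b**2 + 19*b/121)/b (l(b) = b*(1/133) + ((b**2 + (204*(-1/242))*b) + b)/b = b/133 + ((b**2 - 102*b/121) + b)/b = b/133 + (b**2 + 19*b/121)/b)
21489/l(y) + 72**2/(-498502) = 21489/(19/121 + (134/133)*700) + 72**2/(-498502) = 21489/(19/121 + 13400/19) + 5184*(-1/498502) = 21489/(1621761/2299) - 2592/249251 = 21489*(2299/1621761) - 2592/249251 = 16467737/540587 - 2592/249251 = 4103198713483/134741850337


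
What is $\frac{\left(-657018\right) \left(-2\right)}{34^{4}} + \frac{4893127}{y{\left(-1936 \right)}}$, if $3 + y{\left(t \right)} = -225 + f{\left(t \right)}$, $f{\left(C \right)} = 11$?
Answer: $- \frac{1634644154215}{72496228} \approx -22548.0$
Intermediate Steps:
$y{\left(t \right)} = -217$ ($y{\left(t \right)} = -3 + \left(-225 + 11\right) = -3 - 214 = -217$)
$\frac{\left(-657018\right) \left(-2\right)}{34^{4}} + \frac{4893127}{y{\left(-1936 \right)}} = \frac{\left(-657018\right) \left(-2\right)}{34^{4}} + \frac{4893127}{-217} = \frac{1314036}{1336336} + 4893127 \left(- \frac{1}{217}\right) = 1314036 \cdot \frac{1}{1336336} - \frac{4893127}{217} = \frac{328509}{334084} - \frac{4893127}{217} = - \frac{1634644154215}{72496228}$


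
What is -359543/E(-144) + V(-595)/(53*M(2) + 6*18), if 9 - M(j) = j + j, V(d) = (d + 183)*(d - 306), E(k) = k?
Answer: 187564067/53712 ≈ 3492.0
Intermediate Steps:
V(d) = (-306 + d)*(183 + d) (V(d) = (183 + d)*(-306 + d) = (-306 + d)*(183 + d))
M(j) = 9 - 2*j (M(j) = 9 - (j + j) = 9 - 2*j)
-359543/E(-144) + V(-595)/(53*M(2) + 6*18) = -359543/(-144) + (-55998 + (-595)**2 - 123*(-595))/(53*(9 - 2*2) + 6*18) = -359543*(-1/144) + (-55998 + 354025 + 73185)/(53*(9 - 4) + 108) = 359543/144 + 371212/(53*5 + 108) = 359543/144 + 371212/(265 + 108) = 359543/144 + 371212/373 = 187564067/53712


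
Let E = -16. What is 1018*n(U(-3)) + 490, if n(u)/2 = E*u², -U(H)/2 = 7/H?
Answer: -6380486/9 ≈ -7.0894e+5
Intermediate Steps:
U(H) = -14/H
n(u) = -32*u² (n(u) = 2*(-16*u²) = -32*u²)
1018*n(U(-3)) + 490 = 1018*(-32*(-14/(-3))²) + 490 = 1018*(-32*(-14*(-⅓))²) + 490 = 1018*(-32*(14/3)²) + 490 = 1018*(-32*196/9) + 490 = 1018*(-6272/9) + 490 = -6384896/9 + 490 = -6380486/9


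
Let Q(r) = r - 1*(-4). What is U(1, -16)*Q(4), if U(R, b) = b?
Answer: -128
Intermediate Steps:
Q(r) = 4 + r (Q(r) = r + 4 = 4 + r)
U(1, -16)*Q(4) = -16*(4 + 4) = -16*8 = -128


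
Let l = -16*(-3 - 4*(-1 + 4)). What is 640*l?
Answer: 153600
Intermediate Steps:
l = 240 (l = -16*(-3 - 4*3) = -16*(-3 - 12) = -16*(-15) = 240)
640*l = 640*240 = 153600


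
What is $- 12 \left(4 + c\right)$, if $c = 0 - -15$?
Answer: $-228$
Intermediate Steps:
$c = 15$ ($c = 0 + 15 = 15$)
$- 12 \left(4 + c\right) = - 12 \left(4 + 15\right) = \left(-12\right) 19 = -228$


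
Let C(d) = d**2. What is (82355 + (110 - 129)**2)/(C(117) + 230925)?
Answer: 13786/40769 ≈ 0.33815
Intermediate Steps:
(82355 + (110 - 129)**2)/(C(117) + 230925) = (82355 + (110 - 129)**2)/(117**2 + 230925) = (82355 + (-19)**2)/(13689 + 230925) = (82355 + 361)/244614 = 82716*(1/244614) = 13786/40769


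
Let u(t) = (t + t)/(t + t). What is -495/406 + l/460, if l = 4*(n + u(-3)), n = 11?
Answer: -52053/46690 ≈ -1.1149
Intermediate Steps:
u(t) = 1 (u(t) = (2*t)/((2*t)) = (2*t)*(1/(2*t)) = 1)
l = 48 (l = 4*(11 + 1) = 4*12 = 48)
-495/406 + l/460 = -495/406 + 48/460 = -495*1/406 + 48*(1/460) = -495/406 + 12/115 = -52053/46690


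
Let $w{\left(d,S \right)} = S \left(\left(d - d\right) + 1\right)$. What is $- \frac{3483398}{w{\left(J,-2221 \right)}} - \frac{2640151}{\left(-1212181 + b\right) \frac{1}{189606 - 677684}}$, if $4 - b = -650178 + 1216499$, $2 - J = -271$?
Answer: $- \frac{1427892269575367}{1975022029} \approx -7.2298 \cdot 10^{5}$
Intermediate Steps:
$J = 273$ ($J = 2 - -271 = 2 + 271 = 273$)
$b = -566317$ ($b = 4 - \left(-650178 + 1216499\right) = 4 - 566321 = -566317$)
$w{\left(d,S \right)} = S$ ($w{\left(d,S \right)} = S \left(0 + 1\right) = S 1 = S$)
$- \frac{3483398}{w{\left(J,-2221 \right)}} - \frac{2640151}{\left(-1212181 + b\right) \frac{1}{189606 - 677684}} = - \frac{3483398}{-2221} - \frac{2640151}{\left(-1212181 - 566317\right) \frac{1}{189606 - 677684}} = \left(-3483398\right) \left(- \frac{1}{2221}\right) - \frac{2640151}{\left(-1778498\right) \frac{1}{-488078}} = \frac{3483398}{2221} - \frac{2640151}{\left(-1778498\right) \left(- \frac{1}{488078}\right)} = \frac{3483398}{2221} - \frac{2640151}{\frac{889249}{244039}} = \frac{3483398}{2221} - \frac{644299809889}{889249} = - \frac{1427892269575367}{1975022029}$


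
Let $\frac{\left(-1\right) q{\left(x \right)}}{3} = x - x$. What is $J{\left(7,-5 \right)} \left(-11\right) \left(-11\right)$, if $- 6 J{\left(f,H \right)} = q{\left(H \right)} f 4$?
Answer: $0$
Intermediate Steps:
$q{\left(x \right)} = 0$ ($q{\left(x \right)} = - 3 \left(x - x\right) = \left(-3\right) 0 = 0$)
$J{\left(f,H \right)} = 0$ ($J{\left(f,H \right)} = - \frac{0 f 4}{6} = - \frac{0 \cdot 4}{6} = \left(- \frac{1}{6}\right) 0 = 0$)
$J{\left(7,-5 \right)} \left(-11\right) \left(-11\right) = 0 \left(-11\right) \left(-11\right) = 0 \left(-11\right) = 0$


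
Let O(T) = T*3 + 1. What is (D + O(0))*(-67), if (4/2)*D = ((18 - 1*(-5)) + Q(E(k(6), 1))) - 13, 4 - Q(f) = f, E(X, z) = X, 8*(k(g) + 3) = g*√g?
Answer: -1273/2 + 201*√6/8 ≈ -574.96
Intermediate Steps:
O(T) = 1 + 3*T (O(T) = 3*T + 1 = 1 + 3*T)
k(g) = -3 + g^(3/2)/8 (k(g) = -3 + (g*√g)/8 = -3 + g^(3/2)/8)
Q(f) = 4 - f
D = 17/2 - 3*√6/8 (D = (((18 - 1*(-5)) + (4 - (-3 + 6^(3/2)/8))) - 13)/2 = (((18 + 5) + (4 - (-3 + (6*√6)/8))) - 13)/2 = ((23 + (4 - (-3 + 3*√6/4))) - 13)/2 = ((23 + (4 + (3 - 3*√6/4))) - 13)/2 = ((23 + (7 - 3*√6/4)) - 13)/2 = ((30 - 3*√6/4) - 13)/2 = (17 - 3*√6/4)/2 = 17/2 - 3*√6/8 ≈ 7.5814)
(D + O(0))*(-67) = ((17/2 - 3*√6/8) + (1 + 3*0))*(-67) = ((17/2 - 3*√6/8) + (1 + 0))*(-67) = ((17/2 - 3*√6/8) + 1)*(-67) = (19/2 - 3*√6/8)*(-67) = -1273/2 + 201*√6/8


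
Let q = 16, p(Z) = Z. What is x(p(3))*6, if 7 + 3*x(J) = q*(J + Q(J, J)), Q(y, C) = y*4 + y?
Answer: 562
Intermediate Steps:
Q(y, C) = 5*y (Q(y, C) = 4*y + y = 5*y)
x(J) = -7/3 + 32*J (x(J) = -7/3 + (16*(J + 5*J))/3 = -7/3 + (16*(6*J))/3 = -7/3 + (96*J)/3 = -7/3 + 32*J)
x(p(3))*6 = (-7/3 + 32*3)*6 = (-7/3 + 96)*6 = (281/3)*6 = 562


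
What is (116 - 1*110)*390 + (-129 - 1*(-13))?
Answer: 2224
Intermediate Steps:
(116 - 1*110)*390 + (-129 - 1*(-13)) = (116 - 110)*390 + (-129 + 13) = 6*390 - 116 = 2340 - 116 = 2224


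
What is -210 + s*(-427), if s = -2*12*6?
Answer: 61278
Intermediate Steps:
s = -144 (s = -24*6 = -144)
-210 + s*(-427) = -210 - 144*(-427) = -210 + 61488 = 61278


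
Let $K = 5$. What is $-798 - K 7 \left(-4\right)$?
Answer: $-658$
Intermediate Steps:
$-798 - K 7 \left(-4\right) = -798 - 5 \cdot 7 \left(-4\right) = -798 - 35 \left(-4\right) = -798 - -140 = -798 + 140 = -658$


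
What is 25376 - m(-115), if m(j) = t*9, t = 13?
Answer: 25259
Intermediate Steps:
m(j) = 117 (m(j) = 13*9 = 117)
25376 - m(-115) = 25376 - 1*117 = 25376 - 117 = 25259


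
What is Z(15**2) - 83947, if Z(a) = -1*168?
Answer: -84115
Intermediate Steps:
Z(a) = -168
Z(15**2) - 83947 = -168 - 83947 = -84115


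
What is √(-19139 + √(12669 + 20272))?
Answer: √(-19139 + √32941) ≈ 137.69*I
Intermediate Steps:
√(-19139 + √(12669 + 20272)) = √(-19139 + √32941)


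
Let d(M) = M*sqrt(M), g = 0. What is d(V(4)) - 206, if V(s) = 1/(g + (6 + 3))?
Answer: -5561/27 ≈ -205.96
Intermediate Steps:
V(s) = 1/9 (V(s) = 1/(0 + (6 + 3)) = 1/(0 + 9) = 1/9)
d(M) = M**(3/2)
d(V(4)) - 206 = (1/9)**(3/2) - 206 = 1/27 - 206 = -5561/27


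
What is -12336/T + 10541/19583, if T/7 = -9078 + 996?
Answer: 139653737/184648107 ≈ 0.75632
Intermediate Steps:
T = -56574 (T = 7*(-9078 + 996) = 7*(-8082) = -56574)
-12336/T + 10541/19583 = -12336/(-56574) + 10541/19583 = -12336*(-1/56574) + 10541*(1/19583) = 2056/9429 + 10541/19583 = 139653737/184648107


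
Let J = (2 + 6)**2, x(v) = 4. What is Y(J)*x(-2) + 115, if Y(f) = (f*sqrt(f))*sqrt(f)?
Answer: 16499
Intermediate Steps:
J = 64 (J = 8**2 = 64)
Y(f) = f**2 (Y(f) = f**(3/2)*sqrt(f) = f**2)
Y(J)*x(-2) + 115 = 64**2*4 + 115 = 4096*4 + 115 = 16384 + 115 = 16499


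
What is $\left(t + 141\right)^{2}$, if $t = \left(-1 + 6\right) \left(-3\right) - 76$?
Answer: $2500$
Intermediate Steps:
$t = -91$ ($t = 5 \left(-3\right) - 76 = -15 - 76 = -91$)
$\left(t + 141\right)^{2} = \left(-91 + 141\right)^{2} = 50^{2} = 2500$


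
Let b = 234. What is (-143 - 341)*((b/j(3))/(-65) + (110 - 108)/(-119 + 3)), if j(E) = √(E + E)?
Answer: 242/29 + 1452*√6/5 ≈ 719.68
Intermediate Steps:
j(E) = √2*√E (j(E) = √(2*E) = √2*√E)
(-143 - 341)*((b/j(3))/(-65) + (110 - 108)/(-119 + 3)) = (-143 - 341)*((234/((√2*√3)))/(-65) + (110 - 108)/(-119 + 3)) = -484*((234/(√6))*(-1/65) + 2/(-116)) = -484*((234*(√6/6))*(-1/65) + 2*(-1/116)) = -484*((39*√6)*(-1/65) - 1/58) = -484*(-3*√6/5 - 1/58) = -484*(-1/58 - 3*√6/5) = 242/29 + 1452*√6/5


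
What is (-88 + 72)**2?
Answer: 256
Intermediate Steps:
(-88 + 72)**2 = (-16)**2 = 256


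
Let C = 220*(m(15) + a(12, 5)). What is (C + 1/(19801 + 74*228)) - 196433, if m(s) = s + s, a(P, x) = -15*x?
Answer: -7566850108/36673 ≈ -2.0633e+5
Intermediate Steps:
m(s) = 2*s
C = -9900 (C = 220*(2*15 - 15*5) = 220*(30 - 75) = 220*(-45) = -9900)
(C + 1/(19801 + 74*228)) - 196433 = (-9900 + 1/(19801 + 74*228)) - 196433 = (-9900 + 1/(19801 + 16872)) - 196433 = (-9900 + 1/36673) - 196433 = -363062699/36673 - 196433 = -7566850108/36673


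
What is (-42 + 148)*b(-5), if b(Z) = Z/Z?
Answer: 106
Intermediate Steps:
b(Z) = 1
(-42 + 148)*b(-5) = (-42 + 148)*1 = 106*1 = 106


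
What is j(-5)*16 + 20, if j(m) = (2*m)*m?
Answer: 820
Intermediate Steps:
j(m) = 2*m²
j(-5)*16 + 20 = (2*(-5)²)*16 + 20 = (2*25)*16 + 20 = 50*16 + 20 = 800 + 20 = 820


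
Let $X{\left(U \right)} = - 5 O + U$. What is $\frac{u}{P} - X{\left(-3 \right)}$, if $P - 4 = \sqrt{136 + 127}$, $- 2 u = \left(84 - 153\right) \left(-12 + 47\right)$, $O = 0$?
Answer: $- \frac{4089}{247} + \frac{2415 \sqrt{263}}{494} \approx 62.726$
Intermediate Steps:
$X{\left(U \right)} = U$ ($X{\left(U \right)} = \left(-5\right) 0 + U = 0 + U = U$)
$u = \frac{2415}{2}$ ($u = - \frac{\left(84 - 153\right) \left(-12 + 47\right)}{2} = - \frac{\left(-69\right) 35}{2} = \left(- \frac{1}{2}\right) \left(-2415\right) = \frac{2415}{2} \approx 1207.5$)
$P = 4 + \sqrt{263}$ ($P = 4 + \sqrt{136 + 127} = 4 + \sqrt{263} \approx 20.217$)
$\frac{u}{P} - X{\left(-3 \right)} = \frac{2415}{2 \left(4 + \sqrt{263}\right)} - -3 = \frac{2415}{2 \left(4 + \sqrt{263}\right)} + 3 = 3 + \frac{2415}{2 \left(4 + \sqrt{263}\right)}$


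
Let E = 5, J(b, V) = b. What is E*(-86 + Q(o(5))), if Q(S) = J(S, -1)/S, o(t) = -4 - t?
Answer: -425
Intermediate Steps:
Q(S) = 1 (Q(S) = S/S = 1)
E*(-86 + Q(o(5))) = 5*(-86 + 1) = 5*(-85) = -425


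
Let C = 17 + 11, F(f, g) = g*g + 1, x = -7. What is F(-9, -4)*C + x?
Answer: 469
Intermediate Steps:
F(f, g) = 1 + g² (F(f, g) = g² + 1 = 1 + g²)
C = 28
F(-9, -4)*C + x = (1 + (-4)²)*28 - 7 = (1 + 16)*28 - 7 = 17*28 - 7 = 476 - 7 = 469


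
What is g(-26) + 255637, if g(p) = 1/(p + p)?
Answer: 13293123/52 ≈ 2.5564e+5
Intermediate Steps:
g(p) = 1/(2*p)
g(-26) + 255637 = (½)/(-26) + 255637 = (½)*(-1/26) + 255637 = -1/52 + 255637 = 13293123/52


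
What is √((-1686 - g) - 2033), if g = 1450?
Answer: I*√5169 ≈ 71.896*I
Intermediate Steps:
√((-1686 - g) - 2033) = √((-1686 - 1*1450) - 2033) = √((-1686 - 1450) - 2033) = √(-3136 - 2033) = √(-5169) = I*√5169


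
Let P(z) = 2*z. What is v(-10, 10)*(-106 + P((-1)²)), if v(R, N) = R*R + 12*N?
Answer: -22880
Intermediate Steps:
v(R, N) = R² + 12*N
v(-10, 10)*(-106 + P((-1)²)) = ((-10)² + 12*10)*(-106 + 2*(-1)²) = (100 + 120)*(-106 + 2*1) = 220*(-106 + 2) = 220*(-104) = -22880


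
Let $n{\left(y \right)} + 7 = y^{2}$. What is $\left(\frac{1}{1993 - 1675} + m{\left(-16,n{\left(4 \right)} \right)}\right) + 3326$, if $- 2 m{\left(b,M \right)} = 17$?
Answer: $\frac{527483}{159} \approx 3317.5$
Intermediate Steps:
$n{\left(y \right)} = -7 + y^{2}$
$m{\left(b,M \right)} = - \frac{17}{2}$ ($m{\left(b,M \right)} = \left(- \frac{1}{2}\right) 17 = - \frac{17}{2}$)
$\left(\frac{1}{1993 - 1675} + m{\left(-16,n{\left(4 \right)} \right)}\right) + 3326 = \left(\frac{1}{1993 - 1675} - \frac{17}{2}\right) + 3326 = \left(\frac{1}{318} - \frac{17}{2}\right) + 3326 = - \frac{1351}{159} + 3326 = \frac{527483}{159}$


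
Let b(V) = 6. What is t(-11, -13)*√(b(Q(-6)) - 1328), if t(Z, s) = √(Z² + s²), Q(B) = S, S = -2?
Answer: 2*I*√95845 ≈ 619.18*I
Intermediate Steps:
Q(B) = -2
t(-11, -13)*√(b(Q(-6)) - 1328) = √((-11)² + (-13)²)*√(6 - 1328) = √(121 + 169)*√(-1322) = √290*(I*√1322) = 2*I*√95845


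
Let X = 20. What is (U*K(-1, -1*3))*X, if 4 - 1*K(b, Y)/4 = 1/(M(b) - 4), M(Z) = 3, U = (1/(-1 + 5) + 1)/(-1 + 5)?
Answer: 125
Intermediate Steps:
U = 5/16 (U = (1/4 + 1)/4 = (1/4 + 1)*(1/4) = (5/4)*(1/4) = 5/16 ≈ 0.31250)
K(b, Y) = 20 (K(b, Y) = 16 - 4/(3 - 4) = 16 - 4/(-1) = 16 - 4*(-1) = 16 + 4 = 20)
(U*K(-1, -1*3))*X = ((5/16)*20)*20 = (25/4)*20 = 125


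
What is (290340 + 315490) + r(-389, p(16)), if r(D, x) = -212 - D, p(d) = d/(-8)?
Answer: 606007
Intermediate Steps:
p(d) = -d/8 (p(d) = d*(-1/8) = -d/8)
(290340 + 315490) + r(-389, p(16)) = (290340 + 315490) + (-212 - 1*(-389)) = 605830 + (-212 + 389) = 605830 + 177 = 606007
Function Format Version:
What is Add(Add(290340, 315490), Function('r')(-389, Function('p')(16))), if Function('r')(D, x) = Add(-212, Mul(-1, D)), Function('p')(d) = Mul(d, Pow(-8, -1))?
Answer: 606007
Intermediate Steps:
Function('p')(d) = Mul(Rational(-1, 8), d) (Function('p')(d) = Mul(d, Rational(-1, 8)) = Mul(Rational(-1, 8), d))
Add(Add(290340, 315490), Function('r')(-389, Function('p')(16))) = Add(Add(290340, 315490), Add(-212, Mul(-1, -389))) = Add(605830, Add(-212, 389)) = Add(605830, 177) = 606007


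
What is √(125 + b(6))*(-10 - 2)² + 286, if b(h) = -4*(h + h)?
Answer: 286 + 144*√77 ≈ 1549.6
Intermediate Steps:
b(h) = -8*h
√(125 + b(6))*(-10 - 2)² + 286 = √(125 - 8*6)*(-10 - 2)² + 286 = √(125 - 48)*(-12)² + 286 = √77*144 + 286 = 144*√77 + 286 = 286 + 144*√77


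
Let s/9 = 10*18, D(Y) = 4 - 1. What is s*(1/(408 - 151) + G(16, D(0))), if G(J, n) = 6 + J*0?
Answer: 2499660/257 ≈ 9726.3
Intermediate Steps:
D(Y) = 3
G(J, n) = 6 (G(J, n) = 6 + 0 = 6)
s = 1620 (s = 9*(10*18) = 9*180 = 1620)
s*(1/(408 - 151) + G(16, D(0))) = 1620*(1/(408 - 151) + 6) = 1620*(1/257 + 6) = 1620*(1543/257) = 2499660/257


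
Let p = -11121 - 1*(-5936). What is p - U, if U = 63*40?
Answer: -7705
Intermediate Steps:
p = -5185 (p = -11121 + 5936 = -5185)
U = 2520
p - U = -5185 - 1*2520 = -5185 - 2520 = -7705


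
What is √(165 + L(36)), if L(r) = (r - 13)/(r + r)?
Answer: √23806/12 ≈ 12.858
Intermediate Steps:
L(r) = (-13 + r)/(2*r) (L(r) = (-13 + r)/((2*r)) = (-13 + r)*(1/(2*r)) = (-13 + r)/(2*r))
√(165 + L(36)) = √(165 + (½)*(-13 + 36)/36) = √(165 + (½)*(1/36)*23) = √(165 + 23/72) = √(11903/72) = √23806/12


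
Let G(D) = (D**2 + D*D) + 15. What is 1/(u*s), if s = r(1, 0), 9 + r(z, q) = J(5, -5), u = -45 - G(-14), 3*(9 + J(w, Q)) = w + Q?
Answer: 1/8136 ≈ 0.00012291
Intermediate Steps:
G(D) = 15 + 2*D**2 (G(D) = (D**2 + D**2) + 15 = 2*D**2 + 15 = 15 + 2*D**2)
J(w, Q) = -9 + Q/3 + w/3 (J(w, Q) = -9 + (w + Q)/3 = -9 + (Q + w)/3 = -9 + (Q/3 + w/3) = -9 + Q/3 + w/3)
u = -452 (u = -45 - (15 + 2*(-14)**2) = -45 - (15 + 2*196) = -45 - (15 + 392) = -45 - 1*407 = -45 - 407 = -452)
r(z, q) = -18 (r(z, q) = -9 + (-9 + (1/3)*(-5) + (1/3)*5) = -9 + (-9 - 5/3 + 5/3) = -9 - 9 = -18)
s = -18
1/(u*s) = 1/(-452*(-18)) = 1/8136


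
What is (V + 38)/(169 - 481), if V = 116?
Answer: -77/156 ≈ -0.49359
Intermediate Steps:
(V + 38)/(169 - 481) = (116 + 38)/(169 - 481) = 154/(-312) = 154*(-1/312) = -77/156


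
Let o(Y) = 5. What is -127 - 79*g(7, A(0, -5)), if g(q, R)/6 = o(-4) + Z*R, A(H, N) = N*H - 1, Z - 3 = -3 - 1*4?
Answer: -4393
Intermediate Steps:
Z = -4 (Z = 3 + (-3 - 1*4) = 3 + (-3 - 4) = 3 - 7 = -4)
A(H, N) = -1 + H*N (A(H, N) = H*N - 1 = -1 + H*N)
g(q, R) = 30 - 24*R (g(q, R) = 6*(5 - 4*R) = 30 - 24*R)
-127 - 79*g(7, A(0, -5)) = -127 - 79*(30 - 24*(-1 + 0*(-5))) = -127 - 79*(30 - 24*(-1 + 0)) = -127 - 79*(30 - 24*(-1)) = -127 - 79*(30 + 24) = -127 - 79*54 = -127 - 4266 = -4393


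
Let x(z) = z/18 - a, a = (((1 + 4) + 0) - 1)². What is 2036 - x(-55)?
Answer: 36991/18 ≈ 2055.1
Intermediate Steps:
a = 16 (a = ((5 + 0) - 1)² = (5 - 1)² = 4² = 16)
x(z) = -16 + z/18 (x(z) = z/18 - 1*16 = z*(1/18) - 16 = z/18 - 16 = -16 + z/18)
2036 - x(-55) = 2036 - (-16 + (1/18)*(-55)) = 2036 - (-16 - 55/18) = 2036 - 1*(-343/18) = 2036 + 343/18 = 36991/18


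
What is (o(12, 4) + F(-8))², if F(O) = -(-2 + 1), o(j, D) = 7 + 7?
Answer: 225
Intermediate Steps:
o(j, D) = 14
F(O) = 1 (F(O) = -1*(-1) = 1)
(o(12, 4) + F(-8))² = (14 + 1)² = 15² = 225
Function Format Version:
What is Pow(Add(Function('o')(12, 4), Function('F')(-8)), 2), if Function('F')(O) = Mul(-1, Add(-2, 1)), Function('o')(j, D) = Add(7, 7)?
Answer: 225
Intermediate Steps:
Function('o')(j, D) = 14
Function('F')(O) = 1 (Function('F')(O) = Mul(-1, -1) = 1)
Pow(Add(Function('o')(12, 4), Function('F')(-8)), 2) = Pow(Add(14, 1), 2) = Pow(15, 2) = 225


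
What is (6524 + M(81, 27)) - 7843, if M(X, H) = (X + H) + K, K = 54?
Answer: -1157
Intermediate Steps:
M(X, H) = 54 + H + X (M(X, H) = (X + H) + 54 = (H + X) + 54 = 54 + H + X)
(6524 + M(81, 27)) - 7843 = (6524 + (54 + 27 + 81)) - 7843 = (6524 + 162) - 7843 = 6686 - 7843 = -1157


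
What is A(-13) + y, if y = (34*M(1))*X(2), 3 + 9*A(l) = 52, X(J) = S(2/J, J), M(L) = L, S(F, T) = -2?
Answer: -563/9 ≈ -62.556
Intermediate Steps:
X(J) = -2
A(l) = 49/9 (A(l) = -⅓ + (⅑)*52 = -⅓ + 52/9 = 49/9)
y = -68 (y = (34*1)*(-2) = 34*(-2) = -68)
A(-13) + y = 49/9 - 68 = -563/9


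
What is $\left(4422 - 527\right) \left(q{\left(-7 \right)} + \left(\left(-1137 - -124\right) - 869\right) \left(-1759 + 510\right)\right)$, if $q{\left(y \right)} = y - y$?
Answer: $9155657110$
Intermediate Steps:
$q{\left(y \right)} = 0$
$\left(4422 - 527\right) \left(q{\left(-7 \right)} + \left(\left(-1137 - -124\right) - 869\right) \left(-1759 + 510\right)\right) = \left(4422 - 527\right) \left(0 + \left(\left(-1137 - -124\right) - 869\right) \left(-1759 + 510\right)\right) = 3895 \left(0 + \left(\left(-1137 + 124\right) - 869\right) \left(-1249\right)\right) = 3895 \left(0 + \left(-1013 - 869\right) \left(-1249\right)\right) = 3895 \left(0 - -2350618\right) = 3895 \left(0 + 2350618\right) = 3895 \cdot 2350618 = 9155657110$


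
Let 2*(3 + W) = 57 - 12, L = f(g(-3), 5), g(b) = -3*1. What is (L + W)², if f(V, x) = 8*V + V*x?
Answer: 1521/4 ≈ 380.25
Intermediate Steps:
g(b) = -3
L = -39 (L = -3*(8 + 5) = -3*13 = -39)
W = 39/2 (W = -3 + (57 - 12)/2 = -3 + (½)*45 = -3 + 45/2 = 39/2 ≈ 19.500)
(L + W)² = (-39 + 39/2)² = (-39/2)² = 1521/4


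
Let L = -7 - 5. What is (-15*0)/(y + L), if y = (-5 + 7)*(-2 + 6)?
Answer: 0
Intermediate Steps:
y = 8 (y = 2*4 = 8)
L = -12
(-15*0)/(y + L) = (-15*0)/(8 - 12) = 0/(-4) = -¼*0 = 0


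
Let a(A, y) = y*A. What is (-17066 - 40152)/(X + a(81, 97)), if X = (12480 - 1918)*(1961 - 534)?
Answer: -57218/15079831 ≈ -0.0037943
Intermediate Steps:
a(A, y) = A*y
X = 15071974 (X = 10562*1427 = 15071974)
(-17066 - 40152)/(X + a(81, 97)) = (-17066 - 40152)/(15071974 + 81*97) = -57218/(15071974 + 7857) = -57218/15079831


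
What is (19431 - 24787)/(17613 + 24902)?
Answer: -5356/42515 ≈ -0.12598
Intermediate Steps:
(19431 - 24787)/(17613 + 24902) = -5356/42515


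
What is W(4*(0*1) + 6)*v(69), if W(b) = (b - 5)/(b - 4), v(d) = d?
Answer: 69/2 ≈ 34.500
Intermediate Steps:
W(b) = (-5 + b)/(-4 + b)
W(4*(0*1) + 6)*v(69) = ((-5 + (4*(0*1) + 6))/(-4 + (4*(0*1) + 6)))*69 = ((-5 + (4*0 + 6))/(-4 + (4*0 + 6)))*69 = ((-5 + (0 + 6))/(-4 + (0 + 6)))*69 = ((-5 + 6)/(-4 + 6))*69 = (1/2)*69 = ((½)*1)*69 = (½)*69 = 69/2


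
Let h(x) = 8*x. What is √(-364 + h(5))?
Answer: 18*I ≈ 18.0*I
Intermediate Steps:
√(-364 + h(5)) = √(-364 + 8*5) = √(-364 + 40) = √(-324) = 18*I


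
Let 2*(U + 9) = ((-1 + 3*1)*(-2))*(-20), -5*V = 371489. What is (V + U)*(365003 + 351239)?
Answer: -265965006828/5 ≈ -5.3193e+10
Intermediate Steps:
V = -371489/5 (V = -⅕*371489 = -371489/5 ≈ -74298.)
U = 31 (U = -9 + (((-1 + 3*1)*(-2))*(-20))/2 = -9 + (((-1 + 3)*(-2))*(-20))/2 = -9 + ((2*(-2))*(-20))/2 = -9 + (-4*(-20))/2 = -9 + (½)*80 = -9 + 40 = 31)
(V + U)*(365003 + 351239) = (-371489/5 + 31)*(365003 + 351239) = -371334/5*716242 = -265965006828/5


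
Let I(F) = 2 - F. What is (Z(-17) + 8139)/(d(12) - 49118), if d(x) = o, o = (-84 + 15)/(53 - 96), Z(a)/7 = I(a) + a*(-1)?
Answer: -360813/2112005 ≈ -0.17084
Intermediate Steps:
Z(a) = 14 - 14*a (Z(a) = 7*((2 - a) + a*(-1)) = 7*((2 - a) - a) = 7*(2 - 2*a) = 14 - 14*a)
o = 69/43 (o = -69/(-43) = -69*(-1/43) = 69/43 ≈ 1.6047)
d(x) = 69/43
(Z(-17) + 8139)/(d(12) - 49118) = ((14 - 14*(-17)) + 8139)/(69/43 - 49118) = ((14 + 238) + 8139)/(-2112005/43) = (252 + 8139)*(-43/2112005) = 8391*(-43/2112005) = -360813/2112005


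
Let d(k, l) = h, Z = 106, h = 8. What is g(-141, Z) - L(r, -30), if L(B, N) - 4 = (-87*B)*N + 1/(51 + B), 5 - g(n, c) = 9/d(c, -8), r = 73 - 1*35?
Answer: -70616257/712 ≈ -99180.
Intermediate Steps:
d(k, l) = 8
r = 38 (r = 73 - 35 = 38)
g(n, c) = 31/8 (g(n, c) = 5 - 9/8 = 31/8)
L(B, N) = 4 + 1/(51 + B) - 87*B*N (L(B, N) = 4 + ((-87*B)*N + 1/(51 + B)) = 4 + (-87*B*N + 1/(51 + B)) = 4 + (1/(51 + B) - 87*B*N) = 4 + 1/(51 + B) - 87*B*N)
g(-141, Z) - L(r, -30) = 31/8 - (205 + 4*38 - 4437*38*(-30) - 87*(-30)*38²)/(51 + 38) = 31/8 - (205 + 152 + 5058180 - 87*(-30)*1444)/89 = 31/8 - (205 + 152 + 5058180 + 3768840)/89 = 31/8 - 8827377/89 = -70616257/712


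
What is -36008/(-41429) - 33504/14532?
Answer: -72064080/50170519 ≈ -1.4364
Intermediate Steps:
-36008/(-41429) - 33504/14532 = -36008*(-1/41429) - 33504*1/14532 = 36008/41429 - 2792/1211 = -72064080/50170519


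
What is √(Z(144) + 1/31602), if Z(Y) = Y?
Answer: 11*√1188519618/31602 ≈ 12.000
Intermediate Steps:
√(Z(144) + 1/31602) = √(144 + 1/31602) = √(4550689/31602) = 11*√1188519618/31602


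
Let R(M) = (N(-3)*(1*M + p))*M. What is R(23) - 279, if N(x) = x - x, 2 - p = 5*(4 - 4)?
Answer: -279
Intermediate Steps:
p = 2 (p = 2 - 5*(4 - 4) = 2 - 5*0 = 2 - 1*0 = 2 + 0 = 2)
N(x) = 0
R(M) = 0 (R(M) = (0*(1*M + 2))*M = (0*(M + 2))*M = (0*(2 + M))*M = 0*M = 0)
R(23) - 279 = 0 - 279 = -279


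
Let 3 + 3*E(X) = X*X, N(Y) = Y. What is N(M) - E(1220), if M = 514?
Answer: -1486855/3 ≈ -4.9562e+5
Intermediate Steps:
E(X) = -1 + X**2/3 (E(X) = -1 + (X*X)/3 = -1 + X**2/3)
N(M) - E(1220) = 514 - (-1 + (1/3)*1220**2) = 514 - (-1 + (1/3)*1488400) = 514 - (-1 + 1488400/3) = 514 - 1*1488397/3 = 514 - 1488397/3 = -1486855/3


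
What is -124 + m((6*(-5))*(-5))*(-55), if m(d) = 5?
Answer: -399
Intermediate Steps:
-124 + m((6*(-5))*(-5))*(-55) = -124 + 5*(-55) = -124 - 275 = -399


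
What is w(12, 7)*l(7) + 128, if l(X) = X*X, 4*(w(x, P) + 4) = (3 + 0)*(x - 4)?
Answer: 226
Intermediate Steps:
w(x, P) = -7 + 3*x/4 (w(x, P) = -4 + ((3 + 0)*(x - 4))/4 = -4 + (3*(-4 + x))/4 = -4 + (-12 + 3*x)/4 = -4 + (-3 + 3*x/4) = -7 + 3*x/4)
l(X) = X**2
w(12, 7)*l(7) + 128 = (-7 + (3/4)*12)*7**2 + 128 = (-7 + 9)*49 + 128 = 2*49 + 128 = 98 + 128 = 226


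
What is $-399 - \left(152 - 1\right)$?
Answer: $-550$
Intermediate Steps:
$-399 - \left(152 - 1\right) = -399 + \left(\left(1 - 17\right) - 135\right) = -399 - 151 = -550$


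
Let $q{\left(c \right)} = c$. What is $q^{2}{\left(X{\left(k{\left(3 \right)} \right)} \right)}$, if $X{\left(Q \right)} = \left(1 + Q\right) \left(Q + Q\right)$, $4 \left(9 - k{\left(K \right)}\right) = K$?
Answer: $\frac{1490841}{64} \approx 23294.0$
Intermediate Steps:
$k{\left(K \right)} = 9 - \frac{K}{4}$
$X{\left(Q \right)} = 2 Q \left(1 + Q\right)$ ($X{\left(Q \right)} = \left(1 + Q\right) 2 Q = 2 Q \left(1 + Q\right)$)
$q^{2}{\left(X{\left(k{\left(3 \right)} \right)} \right)} = \left(2 \left(9 - \frac{3}{4}\right) \left(1 + \left(9 - \frac{3}{4}\right)\right)\right)^{2} = \left(2 \cdot \frac{33}{4} \left(1 + \frac{33}{4}\right)\right)^{2} = \left(2 \cdot \frac{33}{4} \cdot \frac{37}{4}\right)^{2} = \left(\frac{1221}{8}\right)^{2} = \frac{1490841}{64}$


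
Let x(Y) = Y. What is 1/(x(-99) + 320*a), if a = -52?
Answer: -1/16739 ≈ -5.9741e-5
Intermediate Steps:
1/(x(-99) + 320*a) = 1/(-99 + 320*(-52)) = 1/(-99 - 16640) = 1/(-16739) = -1/16739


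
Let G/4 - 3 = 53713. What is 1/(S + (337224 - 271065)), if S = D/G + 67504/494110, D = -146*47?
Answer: 26541612760/1755969336987999 ≈ 1.5115e-5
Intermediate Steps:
D = -6862
G = 214864 (G = 12 + 4*53713 = 12 + 214852 = 214864)
S = 2778399159/26541612760 (S = -6862/214864 + 67504/494110 = -6862*1/214864 + 67504*(1/494110) = -3431/107432 + 33752/247055 = 2778399159/26541612760 ≈ 0.10468)
1/(S + (337224 - 271065)) = 1/(2778399159/26541612760 + (337224 - 271065)) = 1/(2778399159/26541612760 + 66159) = 1/(1755969336987999/26541612760) = 26541612760/1755969336987999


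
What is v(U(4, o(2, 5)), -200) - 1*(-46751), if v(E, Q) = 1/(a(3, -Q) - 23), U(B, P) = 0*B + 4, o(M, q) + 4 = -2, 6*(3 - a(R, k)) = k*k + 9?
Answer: 1876070873/40129 ≈ 46751.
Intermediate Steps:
a(R, k) = 3/2 - k²/6 (a(R, k) = 3 - (k*k + 9)/6 = 3 - (k² + 9)/6 = 3 - (9 + k²)/6 = 3 + (-3/2 - k²/6) = 3/2 - k²/6)
o(M, q) = -6 (o(M, q) = -4 - 2 = -6)
U(B, P) = 4 (U(B, P) = 0 + 4 = 4)
v(E, Q) = 1/(-43/2 - Q²/6) (v(E, Q) = 1/((3/2 - Q²/6) - 23) = 1/(-43/2 - Q²/6))
v(U(4, o(2, 5)), -200) - 1*(-46751) = -6/(129 + (-200)²) - 1*(-46751) = -6/(129 + 40000) + 46751 = -6/40129 + 46751 = 1876070873/40129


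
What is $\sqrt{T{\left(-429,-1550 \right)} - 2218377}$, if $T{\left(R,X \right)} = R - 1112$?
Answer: $i \sqrt{2219918} \approx 1489.9 i$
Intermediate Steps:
$T{\left(R,X \right)} = -1112 + R$
$\sqrt{T{\left(-429,-1550 \right)} - 2218377} = \sqrt{\left(-1112 - 429\right) - 2218377} = \sqrt{-1541 - 2218377} = \sqrt{-2219918} = i \sqrt{2219918}$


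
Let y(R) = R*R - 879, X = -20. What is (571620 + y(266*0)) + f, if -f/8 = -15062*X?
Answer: -1839179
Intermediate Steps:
f = -2409920 (f = -(-120496)*(-20) = -8*301240 = -2409920)
y(R) = -879 + R**2 (y(R) = R**2 - 879 = -879 + R**2)
(571620 + y(266*0)) + f = (571620 + (-879 + (266*0)**2)) - 2409920 = (571620 + (-879 + 0**2)) - 2409920 = (571620 + (-879 + 0)) - 2409920 = (571620 - 879) - 2409920 = 570741 - 2409920 = -1839179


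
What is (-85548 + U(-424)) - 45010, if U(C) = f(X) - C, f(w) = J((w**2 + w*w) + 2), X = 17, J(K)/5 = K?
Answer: -127234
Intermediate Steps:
J(K) = 5*K
f(w) = 10 + 10*w**2 (f(w) = 5*((w**2 + w*w) + 2) = 5*((w**2 + w**2) + 2) = 5*(2*w**2 + 2) = 5*(2 + 2*w**2) = 10 + 10*w**2)
U(C) = 2900 - C (U(C) = (10 + 10*17**2) - C = (10 + 10*289) - C = (10 + 2890) - C = 2900 - C)
(-85548 + U(-424)) - 45010 = (-85548 + (2900 - 1*(-424))) - 45010 = (-85548 + (2900 + 424)) - 45010 = (-85548 + 3324) - 45010 = -82224 - 45010 = -127234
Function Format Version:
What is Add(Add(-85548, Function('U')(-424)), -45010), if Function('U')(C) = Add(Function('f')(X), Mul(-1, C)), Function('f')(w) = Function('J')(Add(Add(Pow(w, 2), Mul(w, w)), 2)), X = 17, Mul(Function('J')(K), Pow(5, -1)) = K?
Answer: -127234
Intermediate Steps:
Function('J')(K) = Mul(5, K)
Function('f')(w) = Add(10, Mul(10, Pow(w, 2))) (Function('f')(w) = Mul(5, Add(Add(Pow(w, 2), Mul(w, w)), 2)) = Mul(5, Add(Add(Pow(w, 2), Pow(w, 2)), 2)) = Mul(5, Add(Mul(2, Pow(w, 2)), 2)) = Mul(5, Add(2, Mul(2, Pow(w, 2)))) = Add(10, Mul(10, Pow(w, 2))))
Function('U')(C) = Add(2900, Mul(-1, C)) (Function('U')(C) = Add(Add(10, Mul(10, Pow(17, 2))), Mul(-1, C)) = Add(Add(10, Mul(10, 289)), Mul(-1, C)) = Add(Add(10, 2890), Mul(-1, C)) = Add(2900, Mul(-1, C)))
Add(Add(-85548, Function('U')(-424)), -45010) = Add(Add(-85548, Add(2900, Mul(-1, -424))), -45010) = Add(Add(-85548, Add(2900, 424)), -45010) = Add(Add(-85548, 3324), -45010) = Add(-82224, -45010) = -127234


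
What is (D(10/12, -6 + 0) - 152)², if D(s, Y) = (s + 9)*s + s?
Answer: 26491609/1296 ≈ 20441.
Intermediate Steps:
D(s, Y) = s + s*(9 + s) (D(s, Y) = (9 + s)*s + s = s*(9 + s) + s = s + s*(9 + s))
(D(10/12, -6 + 0) - 152)² = ((10/12)*(10 + 10/12) - 152)² = ((10*(1/12))*(10 + 10*(1/12)) - 152)² = (5*(10 + ⅚)/6 - 152)² = ((⅚)*(65/6) - 152)² = (325/36 - 152)² = (-5147/36)² = 26491609/1296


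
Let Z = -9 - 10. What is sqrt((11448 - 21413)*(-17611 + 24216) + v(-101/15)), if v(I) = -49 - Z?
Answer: I*sqrt(65818855) ≈ 8112.9*I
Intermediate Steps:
Z = -19
v(I) = -30 (v(I) = -49 - 1*(-19) = -49 + 19 = -30)
sqrt((11448 - 21413)*(-17611 + 24216) + v(-101/15)) = sqrt((11448 - 21413)*(-17611 + 24216) - 30) = sqrt(-9965*6605 - 30) = sqrt(-65818825 - 30) = sqrt(-65818855) = I*sqrt(65818855)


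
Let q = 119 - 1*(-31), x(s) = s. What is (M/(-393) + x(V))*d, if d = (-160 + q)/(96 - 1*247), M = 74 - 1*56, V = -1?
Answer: -1370/19781 ≈ -0.069258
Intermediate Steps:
q = 150 (q = 119 + 31 = 150)
M = 18 (M = 74 - 56 = 18)
d = 10/151 (d = (-160 + 150)/(96 - 1*247) = -10/(96 - 247) = -10/(-151) = -10*(-1/151) = 10/151 ≈ 0.066225)
(M/(-393) + x(V))*d = (18/(-393) - 1)*(10/151) = (18*(-1/393) - 1)*(10/151) = (-6/131 - 1)*(10/151) = -137/131*10/151 = -1370/19781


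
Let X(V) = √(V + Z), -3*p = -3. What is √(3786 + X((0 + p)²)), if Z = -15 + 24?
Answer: √(3786 + √10) ≈ 61.556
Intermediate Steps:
p = 1 (p = -⅓*(-3) = 1)
Z = 9
X(V) = √(9 + V) (X(V) = √(V + 9) = √(9 + V))
√(3786 + X((0 + p)²)) = √(3786 + √(9 + (0 + 1)²)) = √(3786 + √(9 + 1²)) = √(3786 + √(9 + 1)) = √(3786 + √10)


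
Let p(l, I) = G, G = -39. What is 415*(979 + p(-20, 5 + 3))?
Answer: 390100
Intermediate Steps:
p(l, I) = -39
415*(979 + p(-20, 5 + 3)) = 415*(979 - 39) = 415*940 = 390100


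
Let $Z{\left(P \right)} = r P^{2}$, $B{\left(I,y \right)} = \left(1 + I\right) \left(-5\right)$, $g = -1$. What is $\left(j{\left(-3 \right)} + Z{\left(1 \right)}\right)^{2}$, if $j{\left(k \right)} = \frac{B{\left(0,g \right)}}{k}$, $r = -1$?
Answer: $\frac{4}{9} \approx 0.44444$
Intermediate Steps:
$B{\left(I,y \right)} = -5 - 5 I$
$j{\left(k \right)} = - \frac{5}{k}$ ($j{\left(k \right)} = \frac{-5 - 0}{k} = \frac{-5 + 0}{k} = - \frac{5}{k}$)
$Z{\left(P \right)} = - P^{2}$
$\left(j{\left(-3 \right)} + Z{\left(1 \right)}\right)^{2} = \left(- \frac{5}{-3} - 1^{2}\right)^{2} = \left(\left(-5\right) \left(- \frac{1}{3}\right) - 1\right)^{2} = \left(\frac{5}{3} - 1\right)^{2} = \left(\frac{2}{3}\right)^{2} = \frac{4}{9}$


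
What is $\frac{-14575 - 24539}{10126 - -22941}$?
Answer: $- \frac{39114}{33067} \approx -1.1829$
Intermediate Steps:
$\frac{-14575 - 24539}{10126 - -22941} = - \frac{39114}{10126 + \left(-143 + 23084\right)} = - \frac{39114}{10126 + 22941} = - \frac{39114}{33067}$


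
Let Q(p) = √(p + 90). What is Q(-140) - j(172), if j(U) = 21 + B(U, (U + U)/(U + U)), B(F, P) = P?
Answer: -22 + 5*I*√2 ≈ -22.0 + 7.0711*I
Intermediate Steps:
Q(p) = √(90 + p)
j(U) = 22 (j(U) = 21 + (U + U)/(U + U) = 21 + (2*U)/((2*U)) = 21 + (2*U)*(1/(2*U)) = 21 + 1 = 22)
Q(-140) - j(172) = √(90 - 140) - 1*22 = √(-50) - 22 = 5*I*√2 - 22 = -22 + 5*I*√2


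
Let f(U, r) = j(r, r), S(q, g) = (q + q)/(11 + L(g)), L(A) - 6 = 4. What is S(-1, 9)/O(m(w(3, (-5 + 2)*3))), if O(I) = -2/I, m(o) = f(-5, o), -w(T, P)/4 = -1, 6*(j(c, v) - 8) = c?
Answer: 26/63 ≈ 0.41270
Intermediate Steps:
L(A) = 10 (L(A) = 6 + 4 = 10)
j(c, v) = 8 + c/6
w(T, P) = 4 (w(T, P) = -4*(-1) = 4)
S(q, g) = 2*q/21 (S(q, g) = (q + q)/(11 + 10) = (2*q)/21 = (2*q)*(1/21) = 2*q/21)
f(U, r) = 8 + r/6
m(o) = 8 + o/6
S(-1, 9)/O(m(w(3, (-5 + 2)*3))) = ((2/21)*(-1))/((-2/(8 + (1/6)*4))) = -2/(21*((-2/(8 + 2/3)))) = -2/(21*((-2/26/3))) = -2/(21*((-2*3/26))) = -2/(21*(-3/13)) = -2/21*(-13/3) = 26/63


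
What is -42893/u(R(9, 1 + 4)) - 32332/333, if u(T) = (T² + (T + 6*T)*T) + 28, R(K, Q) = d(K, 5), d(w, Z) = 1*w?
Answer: -36139801/225108 ≈ -160.54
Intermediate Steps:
d(w, Z) = w
R(K, Q) = K
u(T) = 28 + 8*T² (u(T) = (T² + (7*T)*T) + 28 = (T² + 7*T²) + 28 = 8*T² + 28 = 28 + 8*T²)
-42893/u(R(9, 1 + 4)) - 32332/333 = -42893/(28 + 8*9²) - 32332/333 = -42893/(28 + 8*81) - 32332*1/333 = -42893/(28 + 648) - 32332/333 = -42893/676 - 32332/333 = -36139801/225108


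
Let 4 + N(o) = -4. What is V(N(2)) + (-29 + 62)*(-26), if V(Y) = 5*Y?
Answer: -898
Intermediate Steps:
N(o) = -8 (N(o) = -4 - 4 = -8)
V(N(2)) + (-29 + 62)*(-26) = 5*(-8) + (-29 + 62)*(-26) = -40 + 33*(-26) = -40 - 858 = -898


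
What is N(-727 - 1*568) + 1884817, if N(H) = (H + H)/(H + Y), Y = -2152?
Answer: 6496966789/3447 ≈ 1.8848e+6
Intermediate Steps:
N(H) = 2*H/(-2152 + H) (N(H) = (H + H)/(H - 2152) = (2*H)/(-2152 + H) = 2*H/(-2152 + H))
N(-727 - 1*568) + 1884817 = 2*(-727 - 1*568)/(-2152 + (-727 - 1*568)) + 1884817 = 2*(-727 - 568)/(-2152 + (-727 - 568)) + 1884817 = 2*(-1295)/(-2152 - 1295) + 1884817 = 2*(-1295)/(-3447) + 1884817 = 2*(-1295)*(-1/3447) + 1884817 = 2590/3447 + 1884817 = 6496966789/3447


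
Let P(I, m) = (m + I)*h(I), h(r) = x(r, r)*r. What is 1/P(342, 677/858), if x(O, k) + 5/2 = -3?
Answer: -26/16764441 ≈ -1.5509e-6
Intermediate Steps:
x(O, k) = -11/2 (x(O, k) = -5/2 - 3 = -11/2)
h(r) = -11*r/2
P(I, m) = -11*I*(I + m)/2 (P(I, m) = (m + I)*(-11*I/2) = (I + m)*(-11*I/2) = -11*I*(I + m)/2)
1/P(342, 677/858) = 1/(-11/2*342*(342 + 677/858)) = 1/(-11/2*342*294113/858) = 1/(-16764441/26) = -26/16764441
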